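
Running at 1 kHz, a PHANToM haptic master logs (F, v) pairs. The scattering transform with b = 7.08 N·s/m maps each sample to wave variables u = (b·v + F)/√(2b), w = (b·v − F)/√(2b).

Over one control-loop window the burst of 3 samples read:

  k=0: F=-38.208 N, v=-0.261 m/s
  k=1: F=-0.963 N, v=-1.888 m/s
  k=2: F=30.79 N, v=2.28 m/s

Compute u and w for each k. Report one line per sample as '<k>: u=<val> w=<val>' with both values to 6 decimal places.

0: u=-10.644730 w=9.662593
1: u=-3.808165 w=-3.296336
2: u=12.472145 w=-3.892556

k=0: b·v=7.08×(-0.261)=-1.847880; √(2b)=3.762978; u=(-1.847880+(-38.208))/3.762978=-10.644730, w=(-1.847880−(-38.208))/3.762978=9.662593
k=1: b·v=7.08×(-1.888)=-13.367040; √(2b)=3.762978; u=(-13.367040+(-0.963))/3.762978=-3.808165, w=(-13.367040−(-0.963))/3.762978=-3.296336
k=2: b·v=7.08×2.28=16.142400; √(2b)=3.762978; u=(16.142400+30.79)/3.762978=12.472145, w=(16.142400−30.79)/3.762978=-3.892556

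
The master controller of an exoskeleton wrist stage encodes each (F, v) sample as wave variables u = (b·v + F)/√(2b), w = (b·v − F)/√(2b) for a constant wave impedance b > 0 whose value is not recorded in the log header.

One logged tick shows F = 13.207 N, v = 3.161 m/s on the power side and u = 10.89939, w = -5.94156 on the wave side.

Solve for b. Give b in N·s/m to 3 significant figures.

u + w = 4.9578;  u + w = √(2b)·v, so √(2b) = 4.9578/3.161 = 1.5684.
b = (√(2b))²/2 = 2.4600/2 = 1.2300.
(Check via u − w = 2F/√(2b): u − w = 16.8409, 2F/√(2b) = 16.8410.)

b = 1.23 N·s/m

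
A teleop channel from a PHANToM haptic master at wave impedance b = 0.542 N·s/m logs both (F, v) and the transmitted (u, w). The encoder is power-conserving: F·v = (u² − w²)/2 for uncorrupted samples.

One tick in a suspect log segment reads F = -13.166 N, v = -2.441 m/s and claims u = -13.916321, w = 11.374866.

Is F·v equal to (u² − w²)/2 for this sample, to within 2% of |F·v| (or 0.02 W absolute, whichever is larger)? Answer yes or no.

F·v = (-13.166)×(-2.441) = 32.138206 W.
(u² − w²)/2 = (193.663990 − 129.387577)/2 = 32.138207 W.
|Δ| = 0.000001;  2% of max(1, |F·v|) = 0.642764.

yes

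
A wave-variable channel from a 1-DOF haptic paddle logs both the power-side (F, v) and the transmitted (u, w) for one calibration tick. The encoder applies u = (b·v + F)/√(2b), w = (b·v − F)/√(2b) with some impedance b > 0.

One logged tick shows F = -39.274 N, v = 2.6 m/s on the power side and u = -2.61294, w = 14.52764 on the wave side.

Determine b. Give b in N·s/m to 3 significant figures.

u + w = 11.91470;  u + w = √(2b)·v, so √(2b) = 11.91470/2.6 = 4.58258.
b = (√(2b))²/2 = 21.00001/2 = 10.50001.
(Check via u − w = 2F/√(2b): u − w = -17.14058, 2F/√(2b) = -17.14057.)

b = 10.5 N·s/m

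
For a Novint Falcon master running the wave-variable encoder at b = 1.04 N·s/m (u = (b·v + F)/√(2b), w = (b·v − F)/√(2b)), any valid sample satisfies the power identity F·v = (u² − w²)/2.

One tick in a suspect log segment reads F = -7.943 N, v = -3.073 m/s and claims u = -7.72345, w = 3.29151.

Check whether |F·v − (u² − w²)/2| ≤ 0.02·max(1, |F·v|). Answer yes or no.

F·v = (-7.943)×(-3.073) = 24.4088 W.
(u² − w²)/2 = (59.6517 − 10.8340)/2 = 24.4088 W.
|Δ| = 0.0000;  2% of max(1, |F·v|) = 0.4882.

yes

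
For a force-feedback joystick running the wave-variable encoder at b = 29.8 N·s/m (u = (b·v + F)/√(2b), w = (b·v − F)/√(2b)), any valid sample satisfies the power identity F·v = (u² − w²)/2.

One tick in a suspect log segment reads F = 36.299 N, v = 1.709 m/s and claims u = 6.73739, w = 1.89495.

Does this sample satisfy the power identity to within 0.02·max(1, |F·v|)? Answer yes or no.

F·v = 36.299×1.709 = 62.03499 W.
(u² − w²)/2 = (45.39242 − 3.59084)/2 = 20.90079 W.
|Δ| = 41.13420;  2% of max(1, |F·v|) = 1.24070.

no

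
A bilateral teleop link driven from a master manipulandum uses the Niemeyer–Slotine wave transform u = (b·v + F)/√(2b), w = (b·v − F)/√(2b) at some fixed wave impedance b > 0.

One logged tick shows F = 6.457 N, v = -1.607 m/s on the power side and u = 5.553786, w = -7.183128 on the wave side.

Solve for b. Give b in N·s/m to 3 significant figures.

u + w = -1.629342;  u + w = √(2b)·v, so √(2b) = -1.629342/(-1.607) = 1.013903.
b = (√(2b))²/2 = 1.027999/2 = 0.514000.
(Check via u − w = 2F/√(2b): u − w = 12.736914, 2F/√(2b) = 12.736920.)

b = 0.514 N·s/m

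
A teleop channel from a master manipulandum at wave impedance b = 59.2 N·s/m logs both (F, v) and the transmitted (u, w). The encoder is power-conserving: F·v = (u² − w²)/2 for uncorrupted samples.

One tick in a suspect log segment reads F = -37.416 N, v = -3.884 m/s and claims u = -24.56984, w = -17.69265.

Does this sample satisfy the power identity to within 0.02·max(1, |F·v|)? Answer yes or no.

yes

F·v = (-37.416)×(-3.884) = 145.3237 W.
(u² − w²)/2 = (603.6770 − 313.0299)/2 = 145.3236 W.
|Δ| = 0.0002;  2% of max(1, |F·v|) = 2.9065.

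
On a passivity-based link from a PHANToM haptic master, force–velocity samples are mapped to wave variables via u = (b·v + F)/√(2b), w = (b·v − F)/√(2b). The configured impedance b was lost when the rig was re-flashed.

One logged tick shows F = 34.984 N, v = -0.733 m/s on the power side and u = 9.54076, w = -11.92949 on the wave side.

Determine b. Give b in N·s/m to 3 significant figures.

b = 5.31 N·s/m

u + w = -2.3887;  u + w = √(2b)·v, so √(2b) = -2.3887/(-0.733) = 3.2588.
b = (√(2b))²/2 = 10.6200/2 = 5.3100.
(Check via u − w = 2F/√(2b): u − w = 21.4703, 2F/√(2b) = 21.4702.)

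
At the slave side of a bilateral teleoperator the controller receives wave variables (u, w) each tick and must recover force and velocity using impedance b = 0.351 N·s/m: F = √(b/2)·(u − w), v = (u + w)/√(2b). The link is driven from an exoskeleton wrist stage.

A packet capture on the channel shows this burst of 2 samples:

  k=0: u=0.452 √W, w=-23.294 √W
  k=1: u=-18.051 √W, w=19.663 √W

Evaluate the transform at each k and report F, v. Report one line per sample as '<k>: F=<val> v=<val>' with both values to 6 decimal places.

0: F=9.947845 v=-27.262493
1: F=-15.799420 v=1.923962

k=0: u−w=23.746000, u+w=-22.842000; √(b/2)=0.418927, √(2b)=0.837854; F=0.418927×23.746=9.947845, v=-22.842000/0.837854=-27.262493
k=1: u−w=-37.714000, u+w=1.612000; √(b/2)=0.418927, √(2b)=0.837854; F=0.418927×(-37.714)=-15.799420, v=1.612000/0.837854=1.923962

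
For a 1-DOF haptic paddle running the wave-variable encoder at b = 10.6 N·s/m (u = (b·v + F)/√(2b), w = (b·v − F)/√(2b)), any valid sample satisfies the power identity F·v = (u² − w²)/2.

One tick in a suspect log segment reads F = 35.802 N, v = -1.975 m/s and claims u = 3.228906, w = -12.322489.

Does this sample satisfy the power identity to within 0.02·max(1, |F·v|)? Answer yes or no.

F·v = 35.802×(-1.975) = -70.708950 W.
(u² − w²)/2 = (10.425834 − 151.843735)/2 = -70.708951 W.
|Δ| = 0.000001;  2% of max(1, |F·v|) = 1.414179.

yes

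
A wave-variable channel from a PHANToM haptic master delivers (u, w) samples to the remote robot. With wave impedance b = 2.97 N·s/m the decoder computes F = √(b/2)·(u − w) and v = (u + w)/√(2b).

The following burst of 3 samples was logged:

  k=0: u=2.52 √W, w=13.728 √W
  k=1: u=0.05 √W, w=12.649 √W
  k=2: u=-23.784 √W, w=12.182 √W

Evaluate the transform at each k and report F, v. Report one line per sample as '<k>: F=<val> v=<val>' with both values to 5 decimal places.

0: F=-13.65813 v=6.66664
1: F=-15.35321 v=5.21046
2: F=-43.82837 v=-4.76036

k=0: u−w=-11.20800, u+w=16.24800; √(b/2)=1.21861, √(2b)=2.43721; F=1.21861×(-11.208)=-13.65813, v=16.24800/2.43721=6.66664
k=1: u−w=-12.59900, u+w=12.69900; √(b/2)=1.21861, √(2b)=2.43721; F=1.21861×(-12.599)=-15.35321, v=12.69900/2.43721=5.21046
k=2: u−w=-35.96600, u+w=-11.60200; √(b/2)=1.21861, √(2b)=2.43721; F=1.21861×(-35.966)=-43.82837, v=-11.60200/2.43721=-4.76036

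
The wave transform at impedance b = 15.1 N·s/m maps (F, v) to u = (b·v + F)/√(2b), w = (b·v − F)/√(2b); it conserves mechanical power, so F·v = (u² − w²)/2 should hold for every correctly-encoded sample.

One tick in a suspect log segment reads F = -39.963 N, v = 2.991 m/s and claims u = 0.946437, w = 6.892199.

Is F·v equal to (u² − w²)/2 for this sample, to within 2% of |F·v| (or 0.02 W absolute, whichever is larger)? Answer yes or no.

no

F·v = (-39.963)×2.991 = -119.529333 W.
(u² − w²)/2 = (0.895743 − 47.502407)/2 = -23.303332 W.
|Δ| = 96.226001;  2% of max(1, |F·v|) = 2.390587.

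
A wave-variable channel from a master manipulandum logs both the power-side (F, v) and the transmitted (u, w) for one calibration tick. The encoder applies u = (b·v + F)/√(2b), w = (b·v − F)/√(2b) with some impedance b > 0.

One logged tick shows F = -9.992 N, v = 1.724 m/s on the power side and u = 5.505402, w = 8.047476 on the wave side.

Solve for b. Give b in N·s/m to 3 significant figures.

b = 30.9 N·s/m

u + w = 13.552878;  u + w = √(2b)·v, so √(2b) = 13.552878/1.724 = 7.861298.
b = (√(2b))²/2 = 61.800009/2 = 30.900004.
(Check via u − w = 2F/√(2b): u − w = -2.542074, 2F/√(2b) = -2.542074.)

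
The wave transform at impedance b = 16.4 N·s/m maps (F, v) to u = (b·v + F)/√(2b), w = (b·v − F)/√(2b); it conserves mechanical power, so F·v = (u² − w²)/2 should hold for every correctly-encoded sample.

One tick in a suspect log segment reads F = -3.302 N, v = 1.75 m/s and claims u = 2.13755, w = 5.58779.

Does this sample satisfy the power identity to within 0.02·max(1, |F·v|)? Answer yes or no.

no

F·v = (-3.302)×1.75 = -5.77850 W.
(u² − w²)/2 = (4.56912 − 31.22340)/2 = -13.32714 W.
|Δ| = 7.54864;  2% of max(1, |F·v|) = 0.11557.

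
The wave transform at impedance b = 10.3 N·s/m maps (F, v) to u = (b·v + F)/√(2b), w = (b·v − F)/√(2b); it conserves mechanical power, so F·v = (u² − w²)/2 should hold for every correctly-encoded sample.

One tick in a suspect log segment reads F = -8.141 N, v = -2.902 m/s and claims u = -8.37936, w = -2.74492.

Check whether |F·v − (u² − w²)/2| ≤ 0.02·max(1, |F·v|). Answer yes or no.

no

F·v = (-8.141)×(-2.902) = 23.62518 W.
(u² − w²)/2 = (70.21367 − 7.53459)/2 = 31.33954 W.
|Δ| = 7.71436;  2% of max(1, |F·v|) = 0.47250.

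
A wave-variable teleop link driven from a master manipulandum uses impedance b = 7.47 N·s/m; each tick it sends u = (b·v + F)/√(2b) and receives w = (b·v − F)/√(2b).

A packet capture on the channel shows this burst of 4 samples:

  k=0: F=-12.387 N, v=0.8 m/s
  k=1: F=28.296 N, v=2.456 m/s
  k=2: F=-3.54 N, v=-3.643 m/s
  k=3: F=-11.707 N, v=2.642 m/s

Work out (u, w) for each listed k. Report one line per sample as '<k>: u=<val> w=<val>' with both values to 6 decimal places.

0: u=-1.658634 w=4.750817
1: u=12.067154 w=-2.574150
2: u=-7.956373 w=-6.124658
3: u=2.077170 w=8.134766

k=0: b·v=7.47×0.8=5.976000; √(2b)=3.865230; u=(5.976000+(-12.387))/3.865230=-1.658634, w=(5.976000−(-12.387))/3.865230=4.750817
k=1: b·v=7.47×2.456=18.346320; √(2b)=3.865230; u=(18.346320+28.296)/3.865230=12.067154, w=(18.346320−28.296)/3.865230=-2.574150
k=2: b·v=7.47×(-3.643)=-27.213210; √(2b)=3.865230; u=(-27.213210+(-3.54))/3.865230=-7.956373, w=(-27.213210−(-3.54))/3.865230=-6.124658
k=3: b·v=7.47×2.642=19.735740; √(2b)=3.865230; u=(19.735740+(-11.707))/3.865230=2.077170, w=(19.735740−(-11.707))/3.865230=8.134766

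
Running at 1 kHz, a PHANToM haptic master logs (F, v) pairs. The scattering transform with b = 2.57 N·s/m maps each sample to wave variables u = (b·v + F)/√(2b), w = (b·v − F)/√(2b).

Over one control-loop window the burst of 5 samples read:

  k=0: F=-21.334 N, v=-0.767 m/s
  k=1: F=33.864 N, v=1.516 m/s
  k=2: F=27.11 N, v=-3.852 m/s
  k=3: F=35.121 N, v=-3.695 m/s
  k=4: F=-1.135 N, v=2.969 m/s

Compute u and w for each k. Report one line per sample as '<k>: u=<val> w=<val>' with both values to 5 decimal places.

k=0: b·v=2.57×(-0.767)=-1.97119; √(2b)=2.26716; u=(-1.97119+(-21.334))/2.26716=-10.27948, w=(-1.97119−(-21.334))/2.26716=8.54057
k=1: b·v=2.57×1.516=3.89612; √(2b)=2.26716; u=(3.89612+33.864)/2.26716=16.65527, w=(3.89612−33.864)/2.26716=-13.21827
k=2: b·v=2.57×(-3.852)=-9.89964; √(2b)=2.26716; u=(-9.89964+27.11)/2.26716=7.59116, w=(-9.89964−27.11)/2.26716=-16.32425
k=3: b·v=2.57×(-3.695)=-9.49615; √(2b)=2.26716; u=(-9.49615+35.121)/2.26716=11.30264, w=(-9.49615−35.121)/2.26716=-19.67978
k=4: b·v=2.57×2.969=7.63033; √(2b)=2.26716; u=(7.63033+(-1.135))/2.26716=2.86497, w=(7.63033−(-1.135))/2.26716=3.86622

0: u=-10.27948 w=8.54057
1: u=16.65527 w=-13.21827
2: u=7.59116 w=-16.32425
3: u=11.30264 w=-19.67978
4: u=2.86497 w=3.86622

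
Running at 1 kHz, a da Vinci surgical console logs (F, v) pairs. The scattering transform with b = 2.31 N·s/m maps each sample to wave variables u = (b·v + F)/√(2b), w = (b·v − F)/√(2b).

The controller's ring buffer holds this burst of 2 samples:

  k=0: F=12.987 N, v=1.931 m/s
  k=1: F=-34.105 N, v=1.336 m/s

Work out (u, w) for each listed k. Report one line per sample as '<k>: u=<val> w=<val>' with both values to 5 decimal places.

0: u=8.11736 w=-3.96684
1: u=-14.43127 w=17.30289

k=0: b·v=2.31×1.931=4.46061; √(2b)=2.14942; u=(4.46061+12.987)/2.14942=8.11736, w=(4.46061−12.987)/2.14942=-3.96684
k=1: b·v=2.31×1.336=3.08616; √(2b)=2.14942; u=(3.08616+(-34.105))/2.14942=-14.43127, w=(3.08616−(-34.105))/2.14942=17.30289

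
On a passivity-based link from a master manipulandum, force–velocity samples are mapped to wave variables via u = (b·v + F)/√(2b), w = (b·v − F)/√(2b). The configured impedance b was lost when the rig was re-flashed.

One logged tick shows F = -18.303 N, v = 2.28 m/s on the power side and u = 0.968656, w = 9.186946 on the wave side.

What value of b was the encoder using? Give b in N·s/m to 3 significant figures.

b = 9.92 N·s/m

u + w = 10.155602;  u + w = √(2b)·v, so √(2b) = 10.155602/2.28 = 4.454211.
b = (√(2b))²/2 = 19.839999/2 = 9.920000.
(Check via u − w = 2F/√(2b): u − w = -8.218290, 2F/√(2b) = -8.218290.)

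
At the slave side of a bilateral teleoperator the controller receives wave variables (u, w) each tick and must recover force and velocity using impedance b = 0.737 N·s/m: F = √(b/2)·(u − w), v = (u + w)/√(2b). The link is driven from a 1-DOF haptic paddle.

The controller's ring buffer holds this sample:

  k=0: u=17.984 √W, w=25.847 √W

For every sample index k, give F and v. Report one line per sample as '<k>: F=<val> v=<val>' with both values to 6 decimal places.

k=0: u−w=-7.863000, u+w=43.831000; √(b/2)=0.607042, √(2b)=1.214084; F=0.607042×(-7.863)=-4.773171, v=43.831000/1.214084=36.102114

0: F=-4.773171 v=36.102114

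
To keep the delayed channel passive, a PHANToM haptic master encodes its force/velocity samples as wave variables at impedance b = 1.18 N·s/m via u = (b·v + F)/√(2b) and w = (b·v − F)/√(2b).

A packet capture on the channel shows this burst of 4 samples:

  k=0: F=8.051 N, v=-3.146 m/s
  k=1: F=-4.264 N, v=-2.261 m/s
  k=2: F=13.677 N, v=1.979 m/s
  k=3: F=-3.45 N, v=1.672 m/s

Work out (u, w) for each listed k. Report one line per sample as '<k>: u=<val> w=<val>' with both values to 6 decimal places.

0: u=2.824266 w=-7.657243
1: u=-4.512335 w=1.038921
2: u=10.423067 w=-7.382870
3: u=-0.961471 w=3.530046

k=0: b·v=1.18×(-3.146)=-3.712280; √(2b)=1.536229; u=(-3.712280+8.051)/1.536229=2.824266, w=(-3.712280−8.051)/1.536229=-7.657243
k=1: b·v=1.18×(-2.261)=-2.667980; √(2b)=1.536229; u=(-2.667980+(-4.264))/1.536229=-4.512335, w=(-2.667980−(-4.264))/1.536229=1.038921
k=2: b·v=1.18×1.979=2.335220; √(2b)=1.536229; u=(2.335220+13.677)/1.536229=10.423067, w=(2.335220−13.677)/1.536229=-7.382870
k=3: b·v=1.18×1.672=1.972960; √(2b)=1.536229; u=(1.972960+(-3.45))/1.536229=-0.961471, w=(1.972960−(-3.45))/1.536229=3.530046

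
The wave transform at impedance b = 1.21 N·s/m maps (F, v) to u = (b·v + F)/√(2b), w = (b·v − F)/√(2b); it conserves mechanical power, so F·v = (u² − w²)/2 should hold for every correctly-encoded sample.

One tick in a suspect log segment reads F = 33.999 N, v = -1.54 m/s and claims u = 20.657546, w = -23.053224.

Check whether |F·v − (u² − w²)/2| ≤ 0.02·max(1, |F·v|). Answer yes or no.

yes

F·v = 33.999×(-1.54) = -52.358460 W.
(u² − w²)/2 = (426.734207 − 531.451137)/2 = -52.358465 W.
|Δ| = 0.000005;  2% of max(1, |F·v|) = 1.047169.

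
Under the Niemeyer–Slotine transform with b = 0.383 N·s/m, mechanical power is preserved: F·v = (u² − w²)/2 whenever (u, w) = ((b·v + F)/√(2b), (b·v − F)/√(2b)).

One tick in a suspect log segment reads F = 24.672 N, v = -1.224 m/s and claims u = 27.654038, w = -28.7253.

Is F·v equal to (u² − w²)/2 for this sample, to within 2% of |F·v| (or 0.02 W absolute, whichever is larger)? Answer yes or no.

F·v = 24.672×(-1.224) = -30.198528 W.
(u² − w²)/2 = (764.745818 − 825.142860)/2 = -30.198521 W.
|Δ| = 0.000007;  2% of max(1, |F·v|) = 0.603971.

yes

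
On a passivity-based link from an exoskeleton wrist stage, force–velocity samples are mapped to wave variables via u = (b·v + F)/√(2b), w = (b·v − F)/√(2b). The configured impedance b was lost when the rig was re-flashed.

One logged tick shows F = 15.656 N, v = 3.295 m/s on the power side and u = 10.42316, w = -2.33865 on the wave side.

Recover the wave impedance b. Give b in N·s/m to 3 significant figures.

u + w = 8.0845;  u + w = √(2b)·v, so √(2b) = 8.0845/3.295 = 2.4536.
b = (√(2b))²/2 = 6.0200/2 = 3.0100.
(Check via u − w = 2F/√(2b): u − w = 12.7618, 2F/√(2b) = 12.7618.)

b = 3.01 N·s/m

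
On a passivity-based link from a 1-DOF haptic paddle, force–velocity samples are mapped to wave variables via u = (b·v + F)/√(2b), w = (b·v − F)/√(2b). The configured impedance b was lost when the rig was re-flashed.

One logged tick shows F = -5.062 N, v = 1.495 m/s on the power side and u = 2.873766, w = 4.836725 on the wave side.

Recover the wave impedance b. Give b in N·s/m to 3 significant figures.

b = 13.3 N·s/m

u + w = 7.710491;  u + w = √(2b)·v, so √(2b) = 7.710491/1.495 = 5.157519.
b = (√(2b))²/2 = 26.600003/2 = 13.300001.
(Check via u − w = 2F/√(2b): u − w = -1.962959, 2F/√(2b) = -1.962959.)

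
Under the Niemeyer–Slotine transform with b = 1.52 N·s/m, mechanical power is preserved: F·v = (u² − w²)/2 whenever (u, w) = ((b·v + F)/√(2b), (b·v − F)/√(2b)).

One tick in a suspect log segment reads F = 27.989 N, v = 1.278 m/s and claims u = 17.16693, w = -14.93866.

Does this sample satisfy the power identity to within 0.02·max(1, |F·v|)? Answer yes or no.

F·v = 27.989×1.278 = 35.7699 W.
(u² − w²)/2 = (294.7035 − 223.1636)/2 = 35.7700 W.
|Δ| = 0.0000;  2% of max(1, |F·v|) = 0.7154.

yes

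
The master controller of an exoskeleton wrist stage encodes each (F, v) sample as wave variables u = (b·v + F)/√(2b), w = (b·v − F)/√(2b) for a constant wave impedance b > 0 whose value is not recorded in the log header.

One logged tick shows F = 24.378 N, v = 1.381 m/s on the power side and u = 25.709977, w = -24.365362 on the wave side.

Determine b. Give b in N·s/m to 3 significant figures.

u + w = 1.344615;  u + w = √(2b)·v, so √(2b) = 1.344615/1.381 = 0.973653.
b = (√(2b))²/2 = 0.948000/2 = 0.474000.
(Check via u − w = 2F/√(2b): u − w = 50.075339, 2F/√(2b) = 50.075327.)

b = 0.474 N·s/m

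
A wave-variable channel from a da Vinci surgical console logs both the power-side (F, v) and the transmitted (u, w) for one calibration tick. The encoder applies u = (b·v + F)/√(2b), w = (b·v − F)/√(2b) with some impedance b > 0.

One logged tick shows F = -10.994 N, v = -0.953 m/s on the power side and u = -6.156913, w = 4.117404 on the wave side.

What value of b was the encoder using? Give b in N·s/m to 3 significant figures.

u + w = -2.039509;  u + w = √(2b)·v, so √(2b) = -2.039509/(-0.953) = 2.140093.
b = (√(2b))²/2 = 4.580000/2 = 2.290000.
(Check via u − w = 2F/√(2b): u − w = -10.274317, 2F/√(2b) = -10.274318.)

b = 2.29 N·s/m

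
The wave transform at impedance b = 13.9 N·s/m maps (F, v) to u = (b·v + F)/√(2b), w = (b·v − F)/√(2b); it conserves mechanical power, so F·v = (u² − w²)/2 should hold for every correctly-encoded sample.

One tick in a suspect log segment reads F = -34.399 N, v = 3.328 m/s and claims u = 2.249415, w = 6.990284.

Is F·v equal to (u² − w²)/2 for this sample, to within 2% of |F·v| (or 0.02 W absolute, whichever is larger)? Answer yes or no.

F·v = (-34.399)×3.328 = -114.479872 W.
(u² − w²)/2 = (5.059868 − 48.864070)/2 = -21.902101 W.
|Δ| = 92.577771;  2% of max(1, |F·v|) = 2.289597.

no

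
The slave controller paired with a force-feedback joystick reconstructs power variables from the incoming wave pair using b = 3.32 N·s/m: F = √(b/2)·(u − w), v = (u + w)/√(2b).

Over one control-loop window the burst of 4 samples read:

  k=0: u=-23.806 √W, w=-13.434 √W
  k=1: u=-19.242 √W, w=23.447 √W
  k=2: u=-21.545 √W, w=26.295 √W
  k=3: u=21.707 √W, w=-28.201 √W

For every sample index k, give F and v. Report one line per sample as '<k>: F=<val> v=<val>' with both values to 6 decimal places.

0: F=-13.363387 v=-14.451923
1: F=-55.000929 v=1.631856
2: F=-61.637528 v=1.843357
3: F=64.301960 v=-2.520161

k=0: u−w=-10.372000, u+w=-37.240000; √(b/2)=1.288410, √(2b)=2.576820; F=1.288410×(-10.372)=-13.363387, v=-37.240000/2.576820=-14.451923
k=1: u−w=-42.689000, u+w=4.205000; √(b/2)=1.288410, √(2b)=2.576820; F=1.288410×(-42.689)=-55.000929, v=4.205000/2.576820=1.631856
k=2: u−w=-47.840000, u+w=4.750000; √(b/2)=1.288410, √(2b)=2.576820; F=1.288410×(-47.84)=-61.637528, v=4.750000/2.576820=1.843357
k=3: u−w=49.908000, u+w=-6.494000; √(b/2)=1.288410, √(2b)=2.576820; F=1.288410×49.908=64.301960, v=-6.494000/2.576820=-2.520161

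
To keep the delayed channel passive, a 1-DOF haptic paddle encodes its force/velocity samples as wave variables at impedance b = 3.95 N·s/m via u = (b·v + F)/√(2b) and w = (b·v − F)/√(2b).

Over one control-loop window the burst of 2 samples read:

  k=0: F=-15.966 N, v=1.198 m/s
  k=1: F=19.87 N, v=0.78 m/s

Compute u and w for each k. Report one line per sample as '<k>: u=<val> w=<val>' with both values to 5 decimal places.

k=0: b·v=3.95×1.198=4.73210; √(2b)=2.81069; u=(4.73210+(-15.966))/2.81069=-3.99684, w=(4.73210−(-15.966))/2.81069=7.36405
k=1: b·v=3.95×0.78=3.08100; √(2b)=2.81069; u=(3.08100+19.87)/2.81069=8.16560, w=(3.08100−19.87)/2.81069=-5.97326

0: u=-3.99684 w=7.36405
1: u=8.16560 w=-5.97326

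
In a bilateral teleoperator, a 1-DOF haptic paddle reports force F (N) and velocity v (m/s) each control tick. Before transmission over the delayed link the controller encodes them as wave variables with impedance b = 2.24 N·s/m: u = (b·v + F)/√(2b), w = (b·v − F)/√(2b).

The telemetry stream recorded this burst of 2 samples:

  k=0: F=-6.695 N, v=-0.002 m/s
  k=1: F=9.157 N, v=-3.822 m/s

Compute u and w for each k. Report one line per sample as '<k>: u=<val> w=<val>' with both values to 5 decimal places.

0: u=-3.16521 w=3.16097
1: u=0.28145 w=-8.37110

k=0: b·v=2.24×(-0.002)=-0.00448; √(2b)=2.11660; u=(-0.00448+(-6.695))/2.11660=-3.16521, w=(-0.00448−(-6.695))/2.11660=3.16097
k=1: b·v=2.24×(-3.822)=-8.56128; √(2b)=2.11660; u=(-8.56128+9.157)/2.11660=0.28145, w=(-8.56128−9.157)/2.11660=-8.37110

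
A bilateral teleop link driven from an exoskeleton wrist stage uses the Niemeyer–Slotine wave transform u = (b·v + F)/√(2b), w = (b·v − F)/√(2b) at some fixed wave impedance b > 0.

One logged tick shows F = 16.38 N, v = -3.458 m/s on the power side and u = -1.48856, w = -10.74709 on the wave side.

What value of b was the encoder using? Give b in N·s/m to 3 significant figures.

u + w = -12.23565;  u + w = √(2b)·v, so √(2b) = -12.23565/(-3.458) = 3.53836.
b = (√(2b))²/2 = 12.51999/2 = 6.26000.
(Check via u − w = 2F/√(2b): u − w = 9.25853, 2F/√(2b) = 9.25853.)

b = 6.26 N·s/m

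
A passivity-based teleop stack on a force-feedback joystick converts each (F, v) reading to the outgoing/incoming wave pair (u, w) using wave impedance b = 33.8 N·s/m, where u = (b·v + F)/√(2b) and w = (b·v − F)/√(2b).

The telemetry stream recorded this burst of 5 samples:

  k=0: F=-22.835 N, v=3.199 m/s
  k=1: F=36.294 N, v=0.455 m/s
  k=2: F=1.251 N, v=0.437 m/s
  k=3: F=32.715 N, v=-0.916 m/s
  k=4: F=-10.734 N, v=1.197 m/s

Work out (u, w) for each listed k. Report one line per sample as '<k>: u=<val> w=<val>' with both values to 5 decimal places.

0: u=10.37363 w=15.92830
1: u=6.28478 w=-2.54381
2: u=1.94864 w=1.64434
3: u=0.21336 w=-7.74464
4: u=3.61529 w=6.22635

k=0: b·v=33.8×3.199=108.12620; √(2b)=8.22192; u=(108.12620+(-22.835))/8.22192=10.37363, w=(108.12620−(-22.835))/8.22192=15.92830
k=1: b·v=33.8×0.455=15.37900; √(2b)=8.22192; u=(15.37900+36.294)/8.22192=6.28478, w=(15.37900−36.294)/8.22192=-2.54381
k=2: b·v=33.8×0.437=14.77060; √(2b)=8.22192; u=(14.77060+1.251)/8.22192=1.94864, w=(14.77060−1.251)/8.22192=1.64434
k=3: b·v=33.8×(-0.916)=-30.96080; √(2b)=8.22192; u=(-30.96080+32.715)/8.22192=0.21336, w=(-30.96080−32.715)/8.22192=-7.74464
k=4: b·v=33.8×1.197=40.45860; √(2b)=8.22192; u=(40.45860+(-10.734))/8.22192=3.61529, w=(40.45860−(-10.734))/8.22192=6.22635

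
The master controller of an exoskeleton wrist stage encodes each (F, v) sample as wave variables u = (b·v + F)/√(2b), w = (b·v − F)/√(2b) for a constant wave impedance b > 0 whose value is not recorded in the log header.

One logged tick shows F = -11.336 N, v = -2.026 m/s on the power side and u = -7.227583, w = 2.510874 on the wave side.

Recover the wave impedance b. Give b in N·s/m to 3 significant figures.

b = 2.71 N·s/m

u + w = -4.716709;  u + w = √(2b)·v, so √(2b) = -4.716709/(-2.026) = 2.328089.
b = (√(2b))²/2 = 5.420000/2 = 2.710000.
(Check via u − w = 2F/√(2b): u − w = -9.738457, 2F/√(2b) = -9.738458.)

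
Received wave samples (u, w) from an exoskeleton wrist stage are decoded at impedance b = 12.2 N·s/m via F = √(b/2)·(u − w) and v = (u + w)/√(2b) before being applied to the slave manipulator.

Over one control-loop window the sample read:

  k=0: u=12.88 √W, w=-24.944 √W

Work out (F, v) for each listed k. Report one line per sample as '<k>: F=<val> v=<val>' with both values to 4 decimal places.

k=0: u−w=37.8240, u+w=-12.0640; √(b/2)=2.4698, √(2b)=4.9396; F=2.4698×37.824=93.4184, v=-12.0640/4.9396=-2.4423

0: F=93.4184 v=-2.4423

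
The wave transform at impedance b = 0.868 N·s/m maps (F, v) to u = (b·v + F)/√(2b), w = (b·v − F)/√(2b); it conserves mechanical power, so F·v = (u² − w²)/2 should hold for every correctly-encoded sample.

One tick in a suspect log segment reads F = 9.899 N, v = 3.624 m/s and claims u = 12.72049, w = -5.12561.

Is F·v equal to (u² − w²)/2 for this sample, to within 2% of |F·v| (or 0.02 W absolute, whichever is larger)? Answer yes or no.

no

F·v = 9.899×3.624 = 35.873976 W.
(u² − w²)/2 = (161.810866 − 26.271878)/2 = 67.769494 W.
|Δ| = 31.895518;  2% of max(1, |F·v|) = 0.717480.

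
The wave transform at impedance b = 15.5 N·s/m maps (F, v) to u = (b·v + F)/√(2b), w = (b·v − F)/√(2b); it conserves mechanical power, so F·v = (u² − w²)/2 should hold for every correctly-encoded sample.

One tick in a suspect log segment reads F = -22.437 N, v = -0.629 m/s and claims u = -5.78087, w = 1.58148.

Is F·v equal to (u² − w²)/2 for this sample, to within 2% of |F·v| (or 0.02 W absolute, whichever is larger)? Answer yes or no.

F·v = (-22.437)×(-0.629) = 14.11287 W.
(u² − w²)/2 = (33.41846 − 2.50108)/2 = 15.45869 W.
|Δ| = 1.34582;  2% of max(1, |F·v|) = 0.28226.

no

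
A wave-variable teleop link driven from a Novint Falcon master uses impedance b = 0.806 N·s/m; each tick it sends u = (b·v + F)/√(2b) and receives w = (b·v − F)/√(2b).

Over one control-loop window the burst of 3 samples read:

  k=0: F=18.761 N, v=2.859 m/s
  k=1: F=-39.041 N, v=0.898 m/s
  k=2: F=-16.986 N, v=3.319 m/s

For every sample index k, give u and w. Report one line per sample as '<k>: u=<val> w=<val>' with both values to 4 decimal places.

0: u=16.5915 w=-12.9616
1: u=-30.1795 w=31.3196
2: u=-11.2716 w=15.4855

k=0: b·v=0.806×2.859=2.3044; √(2b)=1.2696; u=(2.3044+18.761)/1.2696=16.5915, w=(2.3044−18.761)/1.2696=-12.9616
k=1: b·v=0.806×0.898=0.7238; √(2b)=1.2696; u=(0.7238+(-39.041))/1.2696=-30.1795, w=(0.7238−(-39.041))/1.2696=31.3196
k=2: b·v=0.806×3.319=2.6751; √(2b)=1.2696; u=(2.6751+(-16.986))/1.2696=-11.2716, w=(2.6751−(-16.986))/1.2696=15.4855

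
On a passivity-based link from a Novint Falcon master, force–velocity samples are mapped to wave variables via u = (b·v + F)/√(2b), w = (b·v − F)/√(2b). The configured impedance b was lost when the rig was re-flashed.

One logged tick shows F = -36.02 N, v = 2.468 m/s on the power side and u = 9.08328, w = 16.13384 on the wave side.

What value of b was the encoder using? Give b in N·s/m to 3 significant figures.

u + w = 25.21712;  u + w = √(2b)·v, so √(2b) = 25.21712/2.468 = 10.21763.
b = (√(2b))²/2 = 104.40004/2 = 52.20002.
(Check via u − w = 2F/√(2b): u − w = -7.05056, 2F/√(2b) = -7.05056.)

b = 52.2 N·s/m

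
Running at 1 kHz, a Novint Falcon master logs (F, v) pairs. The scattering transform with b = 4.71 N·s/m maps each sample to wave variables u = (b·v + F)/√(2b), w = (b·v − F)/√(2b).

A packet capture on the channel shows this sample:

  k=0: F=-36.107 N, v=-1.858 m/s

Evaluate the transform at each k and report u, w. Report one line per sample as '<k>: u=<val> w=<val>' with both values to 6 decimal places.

k=0: b·v=4.71×(-1.858)=-8.751180; √(2b)=3.069202; u=(-8.751180+(-36.107))/3.069202=-14.615585, w=(-8.751180−(-36.107))/3.069202=8.913008

0: u=-14.615585 w=8.913008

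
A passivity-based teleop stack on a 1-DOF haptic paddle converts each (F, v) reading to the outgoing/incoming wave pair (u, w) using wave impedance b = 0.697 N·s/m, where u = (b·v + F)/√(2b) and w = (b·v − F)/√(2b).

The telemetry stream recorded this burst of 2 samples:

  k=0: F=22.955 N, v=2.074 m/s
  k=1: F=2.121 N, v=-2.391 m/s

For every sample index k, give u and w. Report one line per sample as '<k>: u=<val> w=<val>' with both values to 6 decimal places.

k=0: b·v=0.697×2.074=1.445578; √(2b)=1.180678; u=(1.445578+22.955)/1.180678=20.666585, w=(1.445578−22.955)/1.180678=-18.217860
k=1: b·v=0.697×(-2.391)=-1.666527; √(2b)=1.180678; u=(-1.666527+2.121)/1.180678=0.384926, w=(-1.666527−2.121)/1.180678=-3.207926

0: u=20.666585 w=-18.217860
1: u=0.384926 w=-3.207926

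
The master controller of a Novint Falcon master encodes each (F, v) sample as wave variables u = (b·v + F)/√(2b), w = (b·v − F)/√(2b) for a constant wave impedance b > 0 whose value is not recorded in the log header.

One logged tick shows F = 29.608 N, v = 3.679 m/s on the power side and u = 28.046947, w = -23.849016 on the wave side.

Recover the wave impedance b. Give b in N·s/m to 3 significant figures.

b = 0.651 N·s/m

u + w = 4.197931;  u + w = √(2b)·v, so √(2b) = 4.197931/3.679 = 1.141052.
b = (√(2b))²/2 = 1.302000/2 = 0.651000.
(Check via u − w = 2F/√(2b): u − w = 51.895963, 2F/√(2b) = 51.895961.)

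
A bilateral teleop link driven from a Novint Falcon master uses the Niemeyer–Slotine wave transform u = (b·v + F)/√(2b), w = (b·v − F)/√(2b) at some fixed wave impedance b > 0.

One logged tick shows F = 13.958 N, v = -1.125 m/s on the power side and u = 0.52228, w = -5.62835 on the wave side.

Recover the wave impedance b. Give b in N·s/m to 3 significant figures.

u + w = -5.10607;  u + w = √(2b)·v, so √(2b) = -5.10607/(-1.125) = 4.53873.
b = (√(2b))²/2 = 20.60006/2 = 10.30003.
(Check via u − w = 2F/√(2b): u − w = 6.15063, 2F/√(2b) = 6.15062.)

b = 10.3 N·s/m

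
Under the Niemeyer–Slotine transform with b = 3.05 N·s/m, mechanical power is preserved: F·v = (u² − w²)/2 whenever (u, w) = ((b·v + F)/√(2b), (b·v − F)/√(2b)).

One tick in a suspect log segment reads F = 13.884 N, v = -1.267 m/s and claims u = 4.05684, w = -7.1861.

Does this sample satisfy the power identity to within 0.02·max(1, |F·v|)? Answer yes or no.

F·v = 13.884×(-1.267) = -17.59103 W.
(u² − w²)/2 = (16.45795 − 51.64003)/2 = -17.59104 W.
|Δ| = 0.00001;  2% of max(1, |F·v|) = 0.35182.

yes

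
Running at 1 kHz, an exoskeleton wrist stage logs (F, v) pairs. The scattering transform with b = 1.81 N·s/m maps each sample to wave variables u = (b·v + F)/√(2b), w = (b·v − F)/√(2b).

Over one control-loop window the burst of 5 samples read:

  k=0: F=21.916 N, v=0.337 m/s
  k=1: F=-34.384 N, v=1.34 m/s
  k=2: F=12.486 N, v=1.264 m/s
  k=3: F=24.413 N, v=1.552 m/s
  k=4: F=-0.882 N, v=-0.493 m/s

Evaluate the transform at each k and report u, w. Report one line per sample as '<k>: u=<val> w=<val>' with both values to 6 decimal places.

k=0: b·v=1.81×0.337=0.609970; √(2b)=1.902630; u=(0.609970+21.916)/1.902630=11.839387, w=(0.609970−21.916)/1.902630=-11.198201
k=1: b·v=1.81×1.34=2.425400; √(2b)=1.902630; u=(2.425400+(-34.384))/1.902630=-16.797067, w=(2.425400−(-34.384))/1.902630=19.346591
k=2: b·v=1.81×1.264=2.287840; √(2b)=1.902630; u=(2.287840+12.486)/1.902630=7.764958, w=(2.287840−12.486)/1.902630=-5.360034
k=3: b·v=1.81×1.552=2.809120; √(2b)=1.902630; u=(2.809120+24.413)/1.902630=14.307629, w=(2.809120−24.413)/1.902630=-11.354747
k=4: b·v=1.81×(-0.493)=-0.892330; √(2b)=1.902630; u=(-0.892330+(-0.882))/1.902630=-0.932567, w=(-0.892330−(-0.882))/1.902630=-0.005429

0: u=11.839387 w=-11.198201
1: u=-16.797067 w=19.346591
2: u=7.764958 w=-5.360034
3: u=14.307629 w=-11.354747
4: u=-0.932567 w=-0.005429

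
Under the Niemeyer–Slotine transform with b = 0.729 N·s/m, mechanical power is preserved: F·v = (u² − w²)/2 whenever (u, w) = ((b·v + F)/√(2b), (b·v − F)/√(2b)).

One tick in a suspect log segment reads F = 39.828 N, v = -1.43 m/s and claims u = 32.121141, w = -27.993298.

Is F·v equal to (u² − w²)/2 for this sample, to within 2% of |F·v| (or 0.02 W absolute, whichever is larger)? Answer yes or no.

F·v = 39.828×(-1.43) = -56.954040 W.
(u² − w²)/2 = (1031.767699 − 783.624733)/2 = 124.071483 W.
|Δ| = 181.025523;  2% of max(1, |F·v|) = 1.139081.

no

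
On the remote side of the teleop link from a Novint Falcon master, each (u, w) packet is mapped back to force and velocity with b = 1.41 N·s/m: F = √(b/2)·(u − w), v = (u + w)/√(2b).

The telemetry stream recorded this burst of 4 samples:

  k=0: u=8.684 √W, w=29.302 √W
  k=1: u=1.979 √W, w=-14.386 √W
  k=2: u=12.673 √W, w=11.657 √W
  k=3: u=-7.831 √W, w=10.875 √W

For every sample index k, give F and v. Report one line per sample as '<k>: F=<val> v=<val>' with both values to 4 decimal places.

k=0: u−w=-20.6180, u+w=37.9860; √(b/2)=0.8396, √(2b)=1.6793; F=0.8396×(-20.618)=-17.3118, v=37.9860/1.6793=22.6203
k=1: u−w=16.3650, u+w=-12.4070; √(b/2)=0.8396, √(2b)=1.6793; F=0.8396×16.365=13.7408, v=-12.4070/1.6793=-7.3883
k=2: u−w=1.0160, u+w=24.3300; √(b/2)=0.8396, √(2b)=1.6793; F=0.8396×1.016=0.8531, v=24.3300/1.6793=14.4883
k=3: u−w=-18.7060, u+w=3.0440; √(b/2)=0.8396, √(2b)=1.6793; F=0.8396×(-18.706)=-15.7064, v=3.0440/1.6793=1.8127

0: F=-17.3118 v=22.6203
1: F=13.7408 v=-7.3883
2: F=0.8531 v=14.4883
3: F=-15.7064 v=1.8127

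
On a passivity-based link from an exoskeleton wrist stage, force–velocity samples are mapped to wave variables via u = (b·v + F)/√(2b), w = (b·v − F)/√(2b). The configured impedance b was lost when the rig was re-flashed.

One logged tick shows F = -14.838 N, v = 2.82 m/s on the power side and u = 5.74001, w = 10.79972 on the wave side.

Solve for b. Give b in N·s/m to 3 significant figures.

u + w = 16.5397;  u + w = √(2b)·v, so √(2b) = 16.5397/2.82 = 5.8652.
b = (√(2b))²/2 = 34.4000/2 = 17.2000.
(Check via u − w = 2F/√(2b): u − w = -5.0597, 2F/√(2b) = -5.0597.)

b = 17.2 N·s/m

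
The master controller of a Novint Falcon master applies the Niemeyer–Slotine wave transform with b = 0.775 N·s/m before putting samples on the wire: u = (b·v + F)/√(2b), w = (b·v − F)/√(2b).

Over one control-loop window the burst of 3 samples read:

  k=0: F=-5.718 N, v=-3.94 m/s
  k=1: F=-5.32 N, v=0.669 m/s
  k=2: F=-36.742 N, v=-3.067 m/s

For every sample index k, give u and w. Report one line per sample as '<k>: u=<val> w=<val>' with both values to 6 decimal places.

k=0: b·v=0.775×(-3.94)=-3.053500; √(2b)=1.244990; u=(-3.053500+(-5.718))/1.244990=-7.045438, w=(-3.053500−(-5.718))/1.244990=2.140178
k=1: b·v=0.775×0.669=0.518475; √(2b)=1.244990; u=(0.518475+(-5.32))/1.244990=-3.856678, w=(0.518475−(-5.32))/1.244990=4.689576
k=2: b·v=0.775×(-3.067)=-2.376925; √(2b)=1.244990; u=(-2.376925+(-36.742))/1.244990=-31.421077, w=(-2.376925−(-36.742))/1.244990=27.602692

0: u=-7.045438 w=2.140178
1: u=-3.856678 w=4.689576
2: u=-31.421077 w=27.602692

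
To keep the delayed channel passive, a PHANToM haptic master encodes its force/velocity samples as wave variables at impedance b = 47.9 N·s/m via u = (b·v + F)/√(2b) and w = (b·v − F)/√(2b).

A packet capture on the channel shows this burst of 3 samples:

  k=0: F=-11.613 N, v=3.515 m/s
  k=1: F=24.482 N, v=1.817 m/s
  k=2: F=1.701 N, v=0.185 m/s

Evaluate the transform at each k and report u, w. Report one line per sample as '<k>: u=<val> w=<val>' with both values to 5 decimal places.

0: u=16.01548 w=18.38845
1: u=11.39346 w=6.39088
2: u=1.07916 w=0.73158

k=0: b·v=47.9×3.515=168.36850; √(2b)=9.78775; u=(168.36850+(-11.613))/9.78775=16.01548, w=(168.36850−(-11.613))/9.78775=18.38845
k=1: b·v=47.9×1.817=87.03430; √(2b)=9.78775; u=(87.03430+24.482)/9.78775=11.39346, w=(87.03430−24.482)/9.78775=6.39088
k=2: b·v=47.9×0.185=8.86150; √(2b)=9.78775; u=(8.86150+1.701)/9.78775=1.07916, w=(8.86150−1.701)/9.78775=0.73158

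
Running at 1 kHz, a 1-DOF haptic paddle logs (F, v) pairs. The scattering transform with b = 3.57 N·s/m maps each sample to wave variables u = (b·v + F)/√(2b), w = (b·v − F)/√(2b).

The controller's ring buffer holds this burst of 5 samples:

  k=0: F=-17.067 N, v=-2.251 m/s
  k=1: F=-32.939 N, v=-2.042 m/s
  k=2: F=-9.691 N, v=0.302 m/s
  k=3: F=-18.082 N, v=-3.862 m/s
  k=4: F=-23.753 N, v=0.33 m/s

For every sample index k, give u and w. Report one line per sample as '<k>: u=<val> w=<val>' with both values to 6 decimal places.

0: u=-9.394588 w=3.379741
1: u=-15.055302 w=9.598919
2: u=-3.223282 w=4.030249
3: u=-11.926801 w=1.607236
4: u=-8.448444 w=9.330230

k=0: b·v=3.57×(-2.251)=-8.036070; √(2b)=2.672078; u=(-8.036070+(-17.067))/2.672078=-9.394588, w=(-8.036070−(-17.067))/2.672078=3.379741
k=1: b·v=3.57×(-2.042)=-7.289940; √(2b)=2.672078; u=(-7.289940+(-32.939))/2.672078=-15.055302, w=(-7.289940−(-32.939))/2.672078=9.598919
k=2: b·v=3.57×0.302=1.078140; √(2b)=2.672078; u=(1.078140+(-9.691))/2.672078=-3.223282, w=(1.078140−(-9.691))/2.672078=4.030249
k=3: b·v=3.57×(-3.862)=-13.787340; √(2b)=2.672078; u=(-13.787340+(-18.082))/2.672078=-11.926801, w=(-13.787340−(-18.082))/2.672078=1.607236
k=4: b·v=3.57×0.33=1.178100; √(2b)=2.672078; u=(1.178100+(-23.753))/2.672078=-8.448444, w=(1.178100−(-23.753))/2.672078=9.330230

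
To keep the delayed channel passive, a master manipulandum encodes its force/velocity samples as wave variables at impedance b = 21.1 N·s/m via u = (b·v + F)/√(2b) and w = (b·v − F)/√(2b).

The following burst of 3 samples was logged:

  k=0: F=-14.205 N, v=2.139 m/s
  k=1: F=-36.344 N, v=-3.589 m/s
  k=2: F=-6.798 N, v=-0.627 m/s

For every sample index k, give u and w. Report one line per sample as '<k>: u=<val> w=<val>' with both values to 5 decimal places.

k=0: b·v=21.1×2.139=45.13290; √(2b)=6.49615; u=(45.13290+(-14.205))/6.49615=4.76096, w=(45.13290−(-14.205))/6.49615=9.13431
k=1: b·v=21.1×(-3.589)=-75.72790; √(2b)=6.49615; u=(-75.72790+(-36.344))/6.49615=-17.25204, w=(-75.72790−(-36.344))/6.49615=-6.06265
k=2: b·v=21.1×(-0.627)=-13.22970; √(2b)=6.49615; u=(-13.22970+(-6.798))/6.49615=-3.08301, w=(-13.22970−(-6.798))/6.49615=-0.99008

0: u=4.76096 w=9.13431
1: u=-17.25204 w=-6.06265
2: u=-3.08301 w=-0.99008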